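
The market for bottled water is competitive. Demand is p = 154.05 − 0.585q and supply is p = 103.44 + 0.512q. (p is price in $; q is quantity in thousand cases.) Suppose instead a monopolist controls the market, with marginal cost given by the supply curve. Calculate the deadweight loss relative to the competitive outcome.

Competitive equilibrium: 154.05 − 0.585q = 103.44 + 0.512q → q* = 46.1349, p* = 127.0611.
Marginal revenue: MR = 154.05 − 1.17q. Set MR = MC: 154.05 − 1.17q = 103.44 + 0.512q → q_m = 30.0892.
Price p_m = 154.05 − 0.585·30.0892 = 136.4478; MC(q_m) = 103.44 + 0.512·30.0892 = 118.8457.
Competitive q* = 46.1349, so Δq = 16.0457; wedge = 136.4478 − 118.8457 = 17.6021.
Deadweight loss = ½ × 16.0457 × 17.6021 = $141.22 thousand.

$141.22 thousand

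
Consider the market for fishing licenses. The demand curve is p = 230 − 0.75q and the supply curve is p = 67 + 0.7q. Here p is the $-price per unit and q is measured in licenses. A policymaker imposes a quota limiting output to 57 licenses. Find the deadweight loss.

$2226.25

Competitive equilibrium: 230 − 0.75q = 67 + 0.7q → q* = 112.4138, p* = 145.6897.
At q = 57: demand price = 230 − 0.75·57 = 187.25; supply price = 67 + 0.7·57 = 106.9.
Δq = 112.4138 − 57 = 55.4138; wedge = 187.25 − 106.9 = 80.35.
The triangle = ½ × 55.4138 × 80.35 = $2226.25.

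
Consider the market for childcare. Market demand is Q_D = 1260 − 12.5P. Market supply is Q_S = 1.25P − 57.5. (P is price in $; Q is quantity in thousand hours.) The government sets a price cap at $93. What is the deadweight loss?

In inverse form: demand P = 100.8 − 0.08Q, supply P = 46 + 0.8Q.
Competitive equilibrium: 100.8 − 0.08Q = 46 + 0.8Q → Q* = 62.2727, P* = 95.8182.
At the ceiling P = 93, quantity supplied = (93 − 46)/0.8 = 58.75.
Willingness to pay at Q' = 58.75: 100.8 − 0.08·58.75 = 96.1.
ΔQ = 62.2727 − 58.75 = 3.5227; wedge = 96.1 − 93 = 3.1.
Deadweight loss = ½ × 3.5227 × 3.1 = $5.46 thousand.

$5.46 thousand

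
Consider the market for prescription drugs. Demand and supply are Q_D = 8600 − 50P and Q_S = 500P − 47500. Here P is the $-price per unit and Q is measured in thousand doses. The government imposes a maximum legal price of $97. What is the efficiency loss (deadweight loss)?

In inverse form: demand P = 172 − 0.02Q, supply P = 95 + 0.002Q.
Competitive equilibrium: 172 − 0.02Q = 95 + 0.002Q → Q* = 3500, P* = 102.
At the ceiling P = 97, quantity supplied = (97 − 95)/0.002 = 1000.
Willingness to pay at Q' = 1000: 172 − 0.02·1000 = 152.
ΔQ = 3500 − 1000 = 2500; wedge = 152 − 97 = 55.
The triangle = ½ × 2500 × 55 = $68750 thousand.

$68750 thousand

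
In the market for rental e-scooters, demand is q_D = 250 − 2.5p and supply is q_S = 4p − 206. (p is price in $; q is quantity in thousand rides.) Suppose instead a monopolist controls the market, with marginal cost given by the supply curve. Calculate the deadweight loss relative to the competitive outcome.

$262.59 thousand

In inverse form: demand p = 100 − 0.4q, supply p = 51.5 + 0.25q.
Competitive equilibrium: 100 − 0.4q = 51.5 + 0.25q → q* = 74.6154, p* = 70.1538.
Marginal revenue: MR = 100 − 0.8q. Set MR = MC: 100 − 0.8q = 51.5 + 0.25q → q_m = 46.1905.
Price p_m = 100 − 0.4·46.1905 = 81.5238; MC(q_m) = 51.5 + 0.25·46.1905 = 63.0476.
Competitive q* = 74.6154, so Δq = 28.4249; wedge = 81.5238 − 63.0476 = 18.4762.
The triangle = ½ × 28.4249 × 18.4762 = $262.59 thousand.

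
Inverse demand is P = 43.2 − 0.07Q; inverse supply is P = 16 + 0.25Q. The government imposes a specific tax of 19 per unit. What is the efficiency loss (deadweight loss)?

564.06

Competitive equilibrium: 43.2 − 0.07Q = 16 + 0.25Q → Q* = 85, P* = 37.25.
With the tax, the buyer price exceeds the seller price by 19: (43.2 − 0.07Q) − (16 + 0.25Q) = 19 → Q' = 25.625.
ΔQ = 85 − 25.625 = 59.375; the wedge equals the tax, 19.
DWL = ½ × 59.375 × 19 = 564.06.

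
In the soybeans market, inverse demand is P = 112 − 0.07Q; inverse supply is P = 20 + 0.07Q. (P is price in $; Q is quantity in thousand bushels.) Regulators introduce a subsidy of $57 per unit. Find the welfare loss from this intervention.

Competitive equilibrium: 112 − 0.07Q = 20 + 0.07Q → Q* = 657.1429, P* = 66.
The subsidy lowers effective supply by 57: P = 0.07Q − 37.
New quantity: 112 − 0.07Q = 0.07Q − 37 → Q' = 1064.2857.
Overproduction ΔQ = 1064.2857 − 657.1429 = 407.1428; wedge = subsidy = 57.
The triangle = ½ × 407.1428 × 57 = $11603.57 thousand.

$11603.57 thousand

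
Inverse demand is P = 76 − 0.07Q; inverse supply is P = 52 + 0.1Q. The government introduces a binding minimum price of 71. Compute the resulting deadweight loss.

Competitive equilibrium: 76 − 0.07Q = 52 + 0.1Q → Q* = 141.17647, P* = 66.11765.
At the floor P = 71, quantity demanded = (76 − 71)/0.07 = 71.42857.
Sellers' marginal cost at Q' = 71.42857: 52 + 0.1·71.42857 = 59.14286.
ΔQ = 141.17647 − 71.42857 = 69.7479; wedge = 71 − 59.14286 = 11.85714.
DWL = ½ × 69.7479 × 11.85714 = 413.51.

413.51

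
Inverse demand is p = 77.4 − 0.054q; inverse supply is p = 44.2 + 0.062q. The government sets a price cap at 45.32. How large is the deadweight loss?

Competitive equilibrium: 77.4 − 0.054q = 44.2 + 0.062q → q* = 286.2069, p* = 61.9448.
At the ceiling p = 45.32, quantity supplied = (45.32 − 44.2)/0.062 = 18.0645.
Willingness to pay at q' = 18.0645: 77.4 − 0.054·18.0645 = 76.4245.
Δq = 286.2069 − 18.0645 = 268.1424; wedge = 76.4245 − 45.32 = 31.1045.
Deadweight loss = ½ × 268.1424 × 31.1045 = 4170.22.

4170.22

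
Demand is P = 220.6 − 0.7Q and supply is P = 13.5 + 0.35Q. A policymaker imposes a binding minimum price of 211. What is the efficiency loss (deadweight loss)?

Competitive equilibrium: 220.6 − 0.7Q = 13.5 + 0.35Q → Q* = 197.2381, P* = 82.5333.
At the floor P = 211, quantity demanded = (220.6 − 211)/0.7 = 13.7143.
Sellers' marginal cost at Q' = 13.7143: 13.5 + 0.35·13.7143 = 18.3.
ΔQ = 197.2381 − 13.7143 = 183.5238; wedge = 211 − 18.3 = 192.7.
The triangle = ½ × 183.5238 × 192.7 = 17682.52.

17682.52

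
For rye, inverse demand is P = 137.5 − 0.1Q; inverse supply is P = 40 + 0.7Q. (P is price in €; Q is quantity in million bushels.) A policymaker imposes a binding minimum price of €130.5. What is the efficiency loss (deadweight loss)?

Competitive equilibrium: 137.5 − 0.1Q = 40 + 0.7Q → Q* = 121.875, P* = 125.3125.
At the floor P = 130.5, quantity demanded = (137.5 − 130.5)/0.1 = 70.
Sellers' marginal cost at Q' = 70: 40 + 0.7·70 = 89.
ΔQ = 121.875 − 70 = 51.875; wedge = 130.5 − 89 = 41.5.
Welfare loss = ½ × 51.875 × 41.5 = €1076.41 million.

€1076.41 million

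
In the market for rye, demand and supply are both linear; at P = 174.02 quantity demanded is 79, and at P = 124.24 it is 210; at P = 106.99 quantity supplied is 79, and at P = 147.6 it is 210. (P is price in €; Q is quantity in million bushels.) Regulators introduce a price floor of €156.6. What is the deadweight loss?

€908.03 million

Demand slope = (124.24 − 174.02)/(210 − 79) = −0.38, so P = 204.04 − 0.38Q.
Supply slope = (147.6 − 106.99)/(210 − 79) = 0.31, so P = 82.5 + 0.31Q.
Competitive equilibrium: 204.04 − 0.38Q = 82.5 + 0.31Q → Q* = 176.1449, P* = 137.1049.
At the floor P = 156.6, quantity demanded = (204.04 − 156.6)/0.38 = 124.8421.
Sellers' marginal cost at Q' = 124.8421: 82.5 + 0.31·124.8421 = 121.2011.
ΔQ = 176.1449 − 124.8421 = 51.3028; wedge = 156.6 − 121.2011 = 35.3989.
Welfare loss = ½ × 51.3028 × 35.3989 = €908.03 million.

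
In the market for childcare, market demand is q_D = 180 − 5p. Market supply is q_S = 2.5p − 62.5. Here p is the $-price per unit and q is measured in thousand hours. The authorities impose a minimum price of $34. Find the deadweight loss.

$20.83 thousand

In inverse form: demand p = 36 − 0.2q, supply p = 25 + 0.4q.
Competitive equilibrium: 36 − 0.2q = 25 + 0.4q → q* = 18.3333, p* = 32.3333.
At the floor p = 34, quantity demanded = (36 − 34)/0.2 = 10.
Sellers' marginal cost at q' = 10: 25 + 0.4·10 = 29.
Δq = 18.3333 − 10 = 8.3333; wedge = 34 − 29 = 5.
Deadweight loss = ½ × 8.3333 × 5 = $20.83 thousand.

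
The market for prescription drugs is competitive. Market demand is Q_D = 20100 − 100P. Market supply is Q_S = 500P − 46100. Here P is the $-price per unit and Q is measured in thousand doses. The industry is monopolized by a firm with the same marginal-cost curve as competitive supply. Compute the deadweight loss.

$101906.34 thousand

In inverse form: demand P = 201 − 0.01Q, supply P = 92.2 + 0.002Q.
Competitive equilibrium: 201 − 0.01Q = 92.2 + 0.002Q → Q* = 9066.666667, P* = 110.333333.
Marginal revenue: MR = 201 − 0.02Q. Set MR = MC: 201 − 0.02Q = 92.2 + 0.002Q → Q_m = 4945.454545.
Price P_m = 201 − 0.01·4945.454545 = 151.545455; MC(Q_m) = 92.2 + 0.002·4945.454545 = 102.090909.
Competitive Q* = 9066.666667, so ΔQ = 4121.212122; wedge = 151.545455 − 102.090909 = 49.454546.
The triangle = ½ × 4121.212122 × 49.454546 = $101906.34 thousand.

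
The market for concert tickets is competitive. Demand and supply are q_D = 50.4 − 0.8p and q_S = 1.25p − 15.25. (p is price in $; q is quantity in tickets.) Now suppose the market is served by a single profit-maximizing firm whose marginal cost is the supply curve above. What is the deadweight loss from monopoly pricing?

$90.31

In inverse form: demand p = 63 − 1.25q, supply p = 12.2 + 0.8q.
Competitive equilibrium: 63 − 1.25q = 12.2 + 0.8q → q* = 24.7805, p* = 32.0244.
Marginal revenue: MR = 63 − 2.5q. Set MR = MC: 63 − 2.5q = 12.2 + 0.8q → q_m = 15.3939.
Price p_m = 63 − 1.25·15.3939 = 43.7576; MC(q_m) = 12.2 + 0.8·15.3939 = 24.5151.
Competitive q* = 24.7805, so Δq = 9.3866; wedge = 43.7576 − 24.5151 = 19.2425.
Deadweight loss = ½ × 9.3866 × 19.2425 = $90.31.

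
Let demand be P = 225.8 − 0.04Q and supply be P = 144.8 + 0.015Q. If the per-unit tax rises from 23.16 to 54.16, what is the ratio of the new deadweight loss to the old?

Competitive equilibrium: 225.8 − 0.04Q = 144.8 + 0.015Q → Q* = 1472.7273, P* = 166.8909.
For a per-unit tax t: ΔQ = t/0.055, so DWL = ½·t·(t/0.055) = t²/0.11.
At t = 23.16: DWL = 4876.233. At t = 54.16: DWL = 26666.415.
Ratio = (54.16/23.16)² = 5.469.

5.469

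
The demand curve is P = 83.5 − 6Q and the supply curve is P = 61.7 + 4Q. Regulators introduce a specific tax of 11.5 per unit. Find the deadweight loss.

Competitive equilibrium: 83.5 − 6Q = 61.7 + 4Q → Q* = 2.18, P* = 70.42.
With the tax, the buyer price exceeds the seller price by 11.5: (83.5 − 6Q) − (61.7 + 4Q) = 11.5 → Q' = 1.03.
ΔQ = 2.18 − 1.03 = 1.15; the wedge equals the tax, 11.5.
The triangle = ½ × 1.15 × 11.5 = 6.61.

6.61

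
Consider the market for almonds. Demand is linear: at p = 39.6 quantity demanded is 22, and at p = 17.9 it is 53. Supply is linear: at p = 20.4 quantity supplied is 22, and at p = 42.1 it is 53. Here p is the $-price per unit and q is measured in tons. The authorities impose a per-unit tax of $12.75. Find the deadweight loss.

$58.06

Demand slope = (17.9 − 39.6)/(53 − 22) = −0.7, so p = 55 − 0.7q.
Supply slope = (42.1 − 20.4)/(53 − 22) = 0.7, so p = 5 + 0.7q.
Competitive equilibrium: 55 − 0.7q = 5 + 0.7q → q* = 35.7143, p* = 30.
With the tax, the buyer price exceeds the seller price by 12.75: (55 − 0.7q) − (5 + 0.7q) = 12.75 → q' = 26.6071.
Δq = 35.7143 − 26.6071 = 9.1072; the wedge equals the tax, 12.75.
The triangle = ½ × 9.1072 × 12.75 = $58.06.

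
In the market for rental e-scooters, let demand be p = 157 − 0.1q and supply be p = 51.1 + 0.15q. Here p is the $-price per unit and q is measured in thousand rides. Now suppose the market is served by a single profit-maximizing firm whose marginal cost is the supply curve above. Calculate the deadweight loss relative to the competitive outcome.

$1830.99 thousand

Competitive equilibrium: 157 − 0.1q = 51.1 + 0.15q → q* = 423.6, p* = 114.64.
Marginal revenue: MR = 157 − 0.2q. Set MR = MC: 157 − 0.2q = 51.1 + 0.15q → q_m = 302.5714.
Price p_m = 157 − 0.1·302.5714 = 126.7429; MC(q_m) = 51.1 + 0.15·302.5714 = 96.4857.
Competitive q* = 423.6, so Δq = 121.0286; wedge = 126.7429 − 96.4857 = 30.2572.
The triangle = ½ × 121.0286 × 30.2572 = $1830.99 thousand.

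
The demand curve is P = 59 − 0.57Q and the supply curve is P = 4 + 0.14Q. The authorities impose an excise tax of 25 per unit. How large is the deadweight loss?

440.14

Competitive equilibrium: 59 − 0.57Q = 4 + 0.14Q → Q* = 77.4648, P* = 14.8451.
With the tax, the buyer price exceeds the seller price by 25: (59 − 0.57Q) − (4 + 0.14Q) = 25 → Q' = 42.2535.
ΔQ = 77.4648 − 42.2535 = 35.2113; the wedge equals the tax, 25.
Deadweight loss = ½ × 35.2113 × 25 = 440.14.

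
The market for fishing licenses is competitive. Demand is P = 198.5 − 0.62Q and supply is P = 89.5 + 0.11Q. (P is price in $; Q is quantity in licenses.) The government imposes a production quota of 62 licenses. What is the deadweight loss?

$2782.73

Competitive equilibrium: 198.5 − 0.62Q = 89.5 + 0.11Q → Q* = 149.3151, P* = 105.9247.
At Q = 62: demand price = 198.5 − 0.62·62 = 160.06; supply price = 89.5 + 0.11·62 = 96.32.
ΔQ = 149.3151 − 62 = 87.3151; wedge = 160.06 − 96.32 = 63.74.
The triangle = ½ × 87.3151 × 63.74 = $2782.73.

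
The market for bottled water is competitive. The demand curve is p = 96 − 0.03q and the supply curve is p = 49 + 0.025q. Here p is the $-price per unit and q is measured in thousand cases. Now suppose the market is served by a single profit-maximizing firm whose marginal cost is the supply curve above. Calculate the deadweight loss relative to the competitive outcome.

Competitive equilibrium: 96 − 0.03q = 49 + 0.025q → q* = 854.54545, p* = 70.36364.
Marginal revenue: MR = 96 − 0.06q. Set MR = MC: 96 − 0.06q = 49 + 0.025q → q_m = 552.94118.
Price p_m = 96 − 0.03·552.94118 = 79.41176; MC(q_m) = 49 + 0.025·552.94118 = 62.82353.
Competitive q* = 854.54545, so Δq = 301.60427; wedge = 79.41176 − 62.82353 = 16.58823.
Welfare loss = ½ × 301.60427 × 16.58823 = $2501.54 thousand.

$2501.54 thousand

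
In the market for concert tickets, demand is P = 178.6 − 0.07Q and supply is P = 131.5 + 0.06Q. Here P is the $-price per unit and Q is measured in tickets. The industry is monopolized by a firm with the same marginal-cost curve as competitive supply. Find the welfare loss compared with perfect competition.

$1045.21

Competitive equilibrium: 178.6 − 0.07Q = 131.5 + 0.06Q → Q* = 362.3077, P* = 153.2385.
Marginal revenue: MR = 178.6 − 0.14Q. Set MR = MC: 178.6 − 0.14Q = 131.5 + 0.06Q → Q_m = 235.5.
Price P_m = 178.6 − 0.07·235.5 = 162.115; MC(Q_m) = 131.5 + 0.06·235.5 = 145.63.
Competitive Q* = 362.3077, so ΔQ = 126.8077; wedge = 162.115 − 145.63 = 16.485.
The triangle = ½ × 126.8077 × 16.485 = $1045.21.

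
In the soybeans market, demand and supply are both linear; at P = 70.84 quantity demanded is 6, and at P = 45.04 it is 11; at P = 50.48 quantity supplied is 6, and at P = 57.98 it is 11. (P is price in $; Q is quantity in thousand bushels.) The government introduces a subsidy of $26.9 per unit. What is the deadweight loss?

Demand slope = (45.04 − 70.84)/(11 − 6) = −5.16, so P = 101.8 − 5.16Q.
Supply slope = (57.98 − 50.48)/(11 − 6) = 1.5, so P = 41.48 + 1.5Q.
Competitive equilibrium: 101.8 − 5.16Q = 41.48 + 1.5Q → Q* = 9.05706, P* = 55.06559.
The subsidy lowers effective supply by 26.9: P = 14.58 + 1.5Q.
New quantity: 101.8 − 5.16Q = 14.58 + 1.5Q → Q' = 13.0961.
Overproduction ΔQ = 13.0961 − 9.05706 = 4.03904; wedge = subsidy = 26.9.
DWL = ½ × 4.03904 × 26.9 = $54.33 thousand.

$54.33 thousand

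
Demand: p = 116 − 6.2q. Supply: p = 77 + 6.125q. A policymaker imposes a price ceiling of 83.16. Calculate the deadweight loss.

28.71

Competitive equilibrium: 116 − 6.2q = 77 + 6.125q → q* = 3.1643, p* = 96.3813.
At the ceiling p = 83.16, quantity supplied = (83.16 − 77)/6.125 = 1.0057.
Willingness to pay at q' = 1.0057: 116 − 6.2·1.0057 = 109.7647.
Δq = 3.1643 − 1.0057 = 2.1586; wedge = 109.7647 − 83.16 = 26.6047.
DWL = ½ × 2.1586 × 26.6047 = 28.71.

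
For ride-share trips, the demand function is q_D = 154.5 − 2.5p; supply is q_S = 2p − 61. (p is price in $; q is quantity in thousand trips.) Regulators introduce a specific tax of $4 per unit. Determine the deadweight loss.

$8.89 thousand

In inverse form: demand p = 61.8 − 0.4q, supply p = 30.5 + 0.5q.
Competitive equilibrium: 61.8 − 0.4q = 30.5 + 0.5q → q* = 34.7778, p* = 47.8889.
With the tax, the buyer price exceeds the seller price by 4: (61.8 − 0.4q) − (30.5 + 0.5q) = 4 → q' = 30.3333.
Δq = 34.7778 − 30.3333 = 4.4445; the wedge equals the tax, 4.
Welfare loss = ½ × 4.4445 × 4 = $8.89 thousand.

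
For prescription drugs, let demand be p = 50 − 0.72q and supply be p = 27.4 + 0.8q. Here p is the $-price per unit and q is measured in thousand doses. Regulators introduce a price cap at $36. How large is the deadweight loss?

$12.89 thousand

Competitive equilibrium: 50 − 0.72q = 27.4 + 0.8q → q* = 14.8684, p* = 39.2947.
At the ceiling p = 36, quantity supplied = (36 − 27.4)/0.8 = 10.75.
Willingness to pay at q' = 10.75: 50 − 0.72·10.75 = 42.26.
Δq = 14.8684 − 10.75 = 4.1184; wedge = 42.26 − 36 = 6.26.
Deadweight loss = ½ × 4.1184 × 6.26 = $12.89 thousand.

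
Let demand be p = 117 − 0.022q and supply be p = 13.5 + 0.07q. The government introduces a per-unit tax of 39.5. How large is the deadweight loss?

8479.62

Competitive equilibrium: 117 − 0.022q = 13.5 + 0.07q → q* = 1125, p* = 92.25.
With the tax, the buyer price exceeds the seller price by 39.5: (117 − 0.022q) − (13.5 + 0.07q) = 39.5 → q' = 695.6522.
Δq = 1125 − 695.6522 = 429.3478; the wedge equals the tax, 39.5.
DWL = ½ × 429.3478 × 39.5 = 8479.62.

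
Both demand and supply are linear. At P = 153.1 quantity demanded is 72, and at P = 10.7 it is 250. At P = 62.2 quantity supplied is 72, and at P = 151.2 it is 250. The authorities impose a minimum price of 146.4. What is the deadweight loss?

2462.31

Demand slope = (10.7 − 153.1)/(250 − 72) = −0.8, so P = 210.7 − 0.8Q.
Supply slope = (151.2 − 62.2)/(250 − 72) = 0.5, so P = 26.2 + 0.5Q.
Competitive equilibrium: 210.7 − 0.8Q = 26.2 + 0.5Q → Q* = 141.9231, P* = 97.1615.
At the floor P = 146.4, quantity demanded = (210.7 − 146.4)/0.8 = 80.375.
Sellers' marginal cost at Q' = 80.375: 26.2 + 0.5·80.375 = 66.3875.
ΔQ = 141.9231 − 80.375 = 61.5481; wedge = 146.4 − 66.3875 = 80.0125.
The triangle = ½ × 61.5481 × 80.0125 = 2462.31.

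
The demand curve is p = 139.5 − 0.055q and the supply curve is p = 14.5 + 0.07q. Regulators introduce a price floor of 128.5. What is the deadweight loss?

40000

Competitive equilibrium: 139.5 − 0.055q = 14.5 + 0.07q → q* = 1000, p* = 84.5.
At the floor p = 128.5, quantity demanded = (139.5 − 128.5)/0.055 = 200.
Sellers' marginal cost at q' = 200: 14.5 + 0.07·200 = 28.5.
Δq = 1000 − 200 = 800; wedge = 128.5 − 28.5 = 100.
DWL = ½ × 800 × 100 = 40000.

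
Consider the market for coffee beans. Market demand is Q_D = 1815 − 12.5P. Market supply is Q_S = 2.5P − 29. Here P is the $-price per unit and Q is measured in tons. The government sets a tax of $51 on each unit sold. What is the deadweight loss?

$2709.375

In inverse form: demand P = 145.2 − 0.08Q, supply P = 11.6 + 0.4Q.
Competitive equilibrium: 145.2 − 0.08Q = 11.6 + 0.4Q → Q* = 278.3333, P* = 122.9333.
With the tax, the buyer price exceeds the seller price by 51: (145.2 − 0.08Q) − (11.6 + 0.4Q) = 51 → Q' = 172.0833.
ΔQ = 278.3333 − 172.0833 = 106.25; the wedge equals the tax, 51.
Deadweight loss = ½ × 106.25 × 51 = $2709.375.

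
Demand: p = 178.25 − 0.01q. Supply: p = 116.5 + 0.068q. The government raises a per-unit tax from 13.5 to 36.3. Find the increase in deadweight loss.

7278.46

Competitive equilibrium: 178.25 − 0.01q = 116.5 + 0.068q → q* = 791.6667, p* = 170.3333.
For a per-unit tax t: Δq = t/0.078, so DWL = ½·t·(t/0.078) = t²/0.156.
At t = 13.5: DWL = 1168.269. At t = 36.3: DWL = 8446.731.
Increase = 8446.731 − 1168.269 = 7278.46.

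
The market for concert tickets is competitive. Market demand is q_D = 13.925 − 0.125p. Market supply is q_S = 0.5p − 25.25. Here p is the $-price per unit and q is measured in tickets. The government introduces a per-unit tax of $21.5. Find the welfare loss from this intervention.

In inverse form: demand p = 111.4 − 8q, supply p = 50.5 + 2q.
Competitive equilibrium: 111.4 − 8q = 50.5 + 2q → q* = 6.09, p* = 62.68.
With the tax, the buyer price exceeds the seller price by 21.5: (111.4 − 8q) − (50.5 + 2q) = 21.5 → q' = 3.94.
Δq = 6.09 − 3.94 = 2.15; the wedge equals the tax, 21.5.
Welfare loss = ½ × 2.15 × 21.5 = $23.11.

$23.11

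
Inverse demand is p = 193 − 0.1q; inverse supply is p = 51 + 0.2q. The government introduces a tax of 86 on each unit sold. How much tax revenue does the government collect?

16053.33

Competitive equilibrium: 193 − 0.1q = 51 + 0.2q → q* = 473.33333, p* = 145.66667.
With the tax, the buyer price exceeds the seller price by 86: (193 − 0.1q) − (51 + 0.2q) = 86 → q' = 186.66667.
Tax revenue = 86 × 186.66667 = 16053.33.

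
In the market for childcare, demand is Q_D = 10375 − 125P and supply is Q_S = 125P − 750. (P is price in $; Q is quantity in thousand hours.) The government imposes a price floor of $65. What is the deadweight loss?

In inverse form: demand P = 83 − 0.008Q, supply P = 6 + 0.008Q.
Competitive equilibrium: 83 − 0.008Q = 6 + 0.008Q → Q* = 4812.5, P* = 44.5.
At the floor P = 65, quantity demanded = (83 − 65)/0.008 = 2250.
Sellers' marginal cost at Q' = 2250: 6 + 0.008·2250 = 24.
ΔQ = 4812.5 − 2250 = 2562.5; wedge = 65 − 24 = 41.
DWL = ½ × 2562.5 × 41 = $52531.25 thousand.

$52531.25 thousand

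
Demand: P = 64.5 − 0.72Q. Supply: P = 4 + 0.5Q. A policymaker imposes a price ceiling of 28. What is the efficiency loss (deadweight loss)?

Competitive equilibrium: 64.5 − 0.72Q = 4 + 0.5Q → Q* = 49.5902, P* = 28.7951.
At the ceiling P = 28, quantity supplied = (28 − 4)/0.5 = 48.
Willingness to pay at Q' = 48: 64.5 − 0.72·48 = 29.94.
ΔQ = 49.5902 − 48 = 1.5902; wedge = 29.94 − 28 = 1.94.
Welfare loss = ½ × 1.5902 × 1.94 = 1.54.

1.54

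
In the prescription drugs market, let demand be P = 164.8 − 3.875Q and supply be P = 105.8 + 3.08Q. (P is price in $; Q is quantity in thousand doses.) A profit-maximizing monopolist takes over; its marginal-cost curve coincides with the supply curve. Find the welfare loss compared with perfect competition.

Competitive equilibrium: 164.8 − 3.875Q = 105.8 + 3.08Q → Q* = 8.4831, P* = 131.928.
Marginal revenue: MR = 164.8 − 7.75Q. Set MR = MC: 164.8 − 7.75Q = 105.8 + 3.08Q → Q_m = 5.4478.
Price P_m = 164.8 − 3.875·5.4478 = 143.6898; MC(Q_m) = 105.8 + 3.08·5.4478 = 122.5792.
Competitive Q* = 8.4831, so ΔQ = 3.0353; wedge = 143.6898 − 122.5792 = 21.1106.
DWL = ½ × 3.0353 × 21.1106 = $32.04 thousand.

$32.04 thousand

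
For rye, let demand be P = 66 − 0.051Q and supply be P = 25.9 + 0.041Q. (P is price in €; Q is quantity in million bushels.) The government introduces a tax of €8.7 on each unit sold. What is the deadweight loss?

€411.36 million

Competitive equilibrium: 66 − 0.051Q = 25.9 + 0.041Q → Q* = 435.8696, P* = 43.7707.
With the tax, the buyer price exceeds the seller price by 8.7: (66 − 0.051Q) − (25.9 + 0.041Q) = 8.7 → Q' = 341.3043.
ΔQ = 435.8696 − 341.3043 = 94.5653; the wedge equals the tax, 8.7.
DWL = ½ × 94.5653 × 8.7 = €411.36 million.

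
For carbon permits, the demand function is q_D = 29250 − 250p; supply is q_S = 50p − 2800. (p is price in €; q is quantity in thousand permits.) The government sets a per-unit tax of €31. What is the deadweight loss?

€20020.83 thousand

In inverse form: demand p = 117 − 0.004q, supply p = 56 + 0.02q.
Competitive equilibrium: 117 − 0.004q = 56 + 0.02q → q* = 2541.6667, p* = 106.8333.
With the tax, the buyer price exceeds the seller price by 31: (117 − 0.004q) − (56 + 0.02q) = 31 → q' = 1250.
Δq = 2541.6667 − 1250 = 1291.6667; the wedge equals the tax, 31.
Welfare loss = ½ × 1291.6667 × 31 = €20020.83 thousand.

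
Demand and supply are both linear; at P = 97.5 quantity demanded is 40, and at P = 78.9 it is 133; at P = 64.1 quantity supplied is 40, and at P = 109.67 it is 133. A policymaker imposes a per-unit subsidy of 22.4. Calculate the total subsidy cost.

Demand slope = (78.9 − 97.5)/(133 − 40) = −0.2, so P = 105.5 − 0.2Q.
Supply slope = (109.67 − 64.1)/(133 − 40) = 0.49, so P = 44.5 + 0.49Q.
Competitive equilibrium: 105.5 − 0.2Q = 44.5 + 0.49Q → Q* = 88.4058, P* = 87.8188.
The subsidy lowers effective supply by 22.4: P = 22.1 + 0.49Q.
New quantity: 105.5 − 0.2Q = 22.1 + 0.49Q → Q' = 120.8696.
Total subsidy cost = 22.4 × 120.8696 = 2707.48.

2707.48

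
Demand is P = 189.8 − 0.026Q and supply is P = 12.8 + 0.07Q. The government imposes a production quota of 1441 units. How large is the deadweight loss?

7785.963

Competitive equilibrium: 189.8 − 0.026Q = 12.8 + 0.07Q → Q* = 1843.75, P* = 141.8625.
At Q = 1441: demand price = 189.8 − 0.026·1441 = 152.334; supply price = 12.8 + 0.07·1441 = 113.67.
ΔQ = 1843.75 − 1441 = 402.75; wedge = 152.334 − 113.67 = 38.664.
Deadweight loss = ½ × 402.75 × 38.664 = 7785.963.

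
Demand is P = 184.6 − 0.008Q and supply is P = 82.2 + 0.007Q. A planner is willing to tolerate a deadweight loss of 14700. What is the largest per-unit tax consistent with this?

21

Competitive equilibrium: 184.6 − 0.008Q = 82.2 + 0.007Q → Q* = 6826.6667, P* = 129.9867.
A tax t gives ΔQ = t/0.015 and wedge t, so DWL = t²/0.03.
t²/0.03 = 14700 → t² = 441 → t = 21.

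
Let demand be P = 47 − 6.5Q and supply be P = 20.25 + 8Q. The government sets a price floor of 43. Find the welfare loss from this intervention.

10.96

Competitive equilibrium: 47 − 6.5Q = 20.25 + 8Q → Q* = 1.8448, P* = 35.0086.
At the floor P = 43, quantity demanded = (47 − 43)/6.5 = 0.6154.
Sellers' marginal cost at Q' = 0.6154: 20.25 + 8·0.6154 = 25.1732.
ΔQ = 1.8448 − 0.6154 = 1.2294; wedge = 43 − 25.1732 = 17.8268.
Deadweight loss = ½ × 1.2294 × 17.8268 = 10.96.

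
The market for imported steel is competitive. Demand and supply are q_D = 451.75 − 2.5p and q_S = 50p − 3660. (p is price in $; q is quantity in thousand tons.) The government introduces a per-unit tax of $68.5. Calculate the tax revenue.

$6360.71 thousand

In inverse form: demand p = 180.7 − 0.4q, supply p = 73.2 + 0.02q.
Competitive equilibrium: 180.7 − 0.4q = 73.2 + 0.02q → q* = 255.9524, p* = 78.319.
With the tax, the buyer price exceeds the seller price by 68.5: (180.7 − 0.4q) − (73.2 + 0.02q) = 68.5 → q' = 92.8571.
Tax revenue = 68.5 × 92.8571 = $6360.71 thousand.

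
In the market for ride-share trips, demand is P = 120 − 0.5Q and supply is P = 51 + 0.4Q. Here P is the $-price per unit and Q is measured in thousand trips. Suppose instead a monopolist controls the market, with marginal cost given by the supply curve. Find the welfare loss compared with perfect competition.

Competitive equilibrium: 120 − 0.5Q = 51 + 0.4Q → Q* = 76.6667, P* = 81.6667.
Marginal revenue: MR = 120 − Q. Set MR = MC: 120 − Q = 51 + 0.4Q → Q_m = 49.2857.
Price P_m = 120 − 0.5·49.2857 = 95.3572; MC(Q_m) = 51 + 0.4·49.2857 = 70.7143.
Competitive Q* = 76.6667, so ΔQ = 27.381; wedge = 95.3572 − 70.7143 = 24.6429.
Deadweight loss = ½ × 27.381 × 24.6429 = $337.37 thousand.

$337.37 thousand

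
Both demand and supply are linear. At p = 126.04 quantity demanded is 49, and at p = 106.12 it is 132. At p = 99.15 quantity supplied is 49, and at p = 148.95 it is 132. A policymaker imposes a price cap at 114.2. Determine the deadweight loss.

Demand slope = (106.12 − 126.04)/(132 − 49) = −0.24, so p = 137.8 − 0.24q.
Supply slope = (148.95 − 99.15)/(132 − 49) = 0.6, so p = 69.75 + 0.6q.
Competitive equilibrium: 137.8 − 0.24q = 69.75 + 0.6q → q* = 81.0119, p* = 118.3571.
At the ceiling p = 114.2, quantity supplied = (114.2 − 69.75)/0.6 = 74.0833.
Willingness to pay at q' = 74.0833: 137.8 − 0.24·74.0833 = 120.02.
Δq = 81.0119 − 74.0833 = 6.9286; wedge = 120.02 − 114.2 = 5.82.
Welfare loss = ½ × 6.9286 × 5.82 = 20.16.

20.16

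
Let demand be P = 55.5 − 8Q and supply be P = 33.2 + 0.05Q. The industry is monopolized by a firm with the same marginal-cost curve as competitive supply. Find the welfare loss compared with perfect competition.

7.67

Competitive equilibrium: 55.5 − 8Q = 33.2 + 0.05Q → Q* = 2.7702, P* = 33.3385.
Marginal revenue: MR = 55.5 − 16Q. Set MR = MC: 55.5 − 16Q = 33.2 + 0.05Q → Q_m = 1.3894.
Price P_m = 55.5 − 8·1.3894 = 44.3848; MC(Q_m) = 33.2 + 0.05·1.3894 = 33.2695.
Competitive Q* = 2.7702, so ΔQ = 1.3808; wedge = 44.3848 − 33.2695 = 11.1153.
The triangle = ½ × 1.3808 × 11.1153 = 7.67.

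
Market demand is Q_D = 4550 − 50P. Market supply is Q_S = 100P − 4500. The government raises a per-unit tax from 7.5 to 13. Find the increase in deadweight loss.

In inverse form: demand P = 91 − 0.02Q, supply P = 45 + 0.01Q.
Competitive equilibrium: 91 − 0.02Q = 45 + 0.01Q → Q* = 1533.3333, P* = 60.3333.
For a per-unit tax t: ΔQ = t/0.03, so DWL = ½·t·(t/0.03) = t²/0.06.
At t = 7.5: DWL = 937.5. At t = 13: DWL = 2816.667.
Increase = 2816.667 − 937.5 = 1879.17.

1879.17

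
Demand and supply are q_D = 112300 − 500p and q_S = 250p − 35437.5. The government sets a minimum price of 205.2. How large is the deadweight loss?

In inverse form: demand p = 224.6 − 0.002q, supply p = 141.75 + 0.004q.
Competitive equilibrium: 224.6 − 0.002q = 141.75 + 0.004q → q* = 13808.3333, p* = 196.9833.
At the floor p = 205.2, quantity demanded = (224.6 − 205.2)/0.002 = 9700.
Sellers' marginal cost at q' = 9700: 141.75 + 0.004·9700 = 180.55.
Δq = 13808.3333 − 9700 = 4108.3333; wedge = 205.2 − 180.55 = 24.65.
DWL = ½ × 4108.3333 × 24.65 = 50635.21.

50635.21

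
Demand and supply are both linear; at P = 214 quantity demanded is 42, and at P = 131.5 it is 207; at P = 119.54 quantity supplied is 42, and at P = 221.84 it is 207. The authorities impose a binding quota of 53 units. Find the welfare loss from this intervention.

Demand slope = (131.5 − 214)/(207 − 42) = −0.5, so P = 235 − 0.5Q.
Supply slope = (221.84 − 119.54)/(207 − 42) = 0.62, so P = 93.5 + 0.62Q.
Competitive equilibrium: 235 − 0.5Q = 93.5 + 0.62Q → Q* = 126.33929, P* = 171.83036.
At Q = 53: demand price = 235 − 0.5·53 = 208.5; supply price = 93.5 + 0.62·53 = 126.36.
ΔQ = 126.33929 − 53 = 73.33929; wedge = 208.5 − 126.36 = 82.14.
DWL = ½ × 73.33929 × 82.14 = 3012.04.

3012.04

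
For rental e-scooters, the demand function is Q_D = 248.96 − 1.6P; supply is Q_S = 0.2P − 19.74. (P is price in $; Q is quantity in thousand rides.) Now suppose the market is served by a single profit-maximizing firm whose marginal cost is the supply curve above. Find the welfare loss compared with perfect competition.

In inverse form: demand P = 155.6 − 0.625Q, supply P = 98.7 + 5Q.
Competitive equilibrium: 155.6 − 0.625Q = 98.7 + 5Q → Q* = 10.1156, P* = 149.2778.
Marginal revenue: MR = 155.6 − 1.25Q. Set MR = MC: 155.6 − 1.25Q = 98.7 + 5Q → Q_m = 9.104.
Price P_m = 155.6 − 0.625·9.104 = 149.91; MC(Q_m) = 98.7 + 5·9.104 = 144.22.
Competitive Q* = 10.1156, so ΔQ = 1.0116; wedge = 149.91 − 144.22 = 5.69.
Welfare loss = ½ × 1.0116 × 5.69 = $2.88 thousand.

$2.88 thousand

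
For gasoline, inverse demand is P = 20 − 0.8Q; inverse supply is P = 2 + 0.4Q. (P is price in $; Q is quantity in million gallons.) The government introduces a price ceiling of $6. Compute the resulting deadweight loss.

$15 million

Competitive equilibrium: 20 − 0.8Q = 2 + 0.4Q → Q* = 15, P* = 8.
At the ceiling P = 6, quantity supplied = (6 − 2)/0.4 = 10.
Willingness to pay at Q' = 10: 20 − 0.8·10 = 12.
ΔQ = 15 − 10 = 5; wedge = 12 − 6 = 6.
Welfare loss = ½ × 5 × 6 = $15 million.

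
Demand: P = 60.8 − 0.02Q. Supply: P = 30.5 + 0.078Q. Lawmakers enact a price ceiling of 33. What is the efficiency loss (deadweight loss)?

Competitive equilibrium: 60.8 − 0.02Q = 30.5 + 0.078Q → Q* = 309.1837, P* = 54.6163.
At the ceiling P = 33, quantity supplied = (33 − 30.5)/0.078 = 32.0513.
Willingness to pay at Q' = 32.0513: 60.8 − 0.02·32.0513 = 60.159.
ΔQ = 309.1837 − 32.0513 = 277.1324; wedge = 60.159 − 33 = 27.159.
Welfare loss = ½ × 277.1324 × 27.159 = 3763.32.

3763.32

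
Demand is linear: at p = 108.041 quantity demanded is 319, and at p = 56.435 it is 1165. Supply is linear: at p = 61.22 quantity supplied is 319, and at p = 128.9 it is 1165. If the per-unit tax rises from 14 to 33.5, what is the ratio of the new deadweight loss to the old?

Demand slope = (56.435 − 108.041)/(1165 − 319) = −0.061, so p = 127.5 − 0.061q.
Supply slope = (128.9 − 61.22)/(1165 − 319) = 0.08, so p = 35.7 + 0.08q.
Competitive equilibrium: 127.5 − 0.061q = 35.7 + 0.08q → q* = 651.0638, p* = 87.7851.
For a per-unit tax t: Δq = t/0.141, so DWL = ½·t·(t/0.141) = t²/0.282.
At t = 14: DWL = 695.035. At t = 33.5: DWL = 3979.610.
Ratio = (33.5/14)² = 5.726.

5.726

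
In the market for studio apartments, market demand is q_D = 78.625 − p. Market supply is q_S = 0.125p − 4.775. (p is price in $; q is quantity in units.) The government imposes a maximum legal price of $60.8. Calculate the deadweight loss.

In inverse form: demand p = 78.625 − q, supply p = 38.2 + 8q.
Competitive equilibrium: 78.625 − q = 38.2 + 8q → q* = 4.4917, p* = 74.1333.
At the ceiling p = 60.8, quantity supplied = (60.8 − 38.2)/8 = 2.825.
Willingness to pay at q' = 2.825: 78.625 − 1·2.825 = 75.8.
Δq = 4.4917 − 2.825 = 1.6667; wedge = 75.8 − 60.8 = 15.
The triangle = ½ × 1.6667 × 15 = $12.50.

$12.50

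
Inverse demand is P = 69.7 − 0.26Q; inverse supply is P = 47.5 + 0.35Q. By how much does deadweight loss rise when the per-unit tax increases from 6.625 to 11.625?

74.80

Competitive equilibrium: 69.7 − 0.26Q = 47.5 + 0.35Q → Q* = 36.3934, P* = 60.2377.
For a per-unit tax t: ΔQ = t/0.61, so DWL = ½·t·(t/0.61) = t²/1.22.
At t = 6.625: DWL = 35.976. At t = 11.625: DWL = 110.771.
Increase = 110.771 − 35.976 = 74.80.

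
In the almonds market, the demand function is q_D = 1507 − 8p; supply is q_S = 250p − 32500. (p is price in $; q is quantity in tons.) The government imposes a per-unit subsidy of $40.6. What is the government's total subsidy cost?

$31150.27

In inverse form: demand p = 188.375 − 0.125q, supply p = 130 + 0.004q.
Competitive equilibrium: 188.375 − 0.125q = 130 + 0.004q → q* = 452.5194, p* = 131.8101.
The subsidy lowers effective supply by 40.6: p = 89.4 + 0.004q.
New quantity: 188.375 − 0.125q = 89.4 + 0.004q → q' = 767.2481.
Total subsidy cost = 40.6 × 767.2481 = $31150.27.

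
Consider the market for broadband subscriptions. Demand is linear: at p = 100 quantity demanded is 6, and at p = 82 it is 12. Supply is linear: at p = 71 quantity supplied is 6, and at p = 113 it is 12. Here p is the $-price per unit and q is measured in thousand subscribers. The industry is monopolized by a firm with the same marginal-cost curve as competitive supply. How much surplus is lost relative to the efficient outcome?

$21.09 thousand

Demand slope = (82 − 100)/(12 − 6) = −3, so p = 118 − 3q.
Supply slope = (113 − 71)/(12 − 6) = 7, so p = 29 + 7q.
Competitive equilibrium: 118 − 3q = 29 + 7q → q* = 8.9, p* = 91.3.
Marginal revenue: MR = 118 − 6q. Set MR = MC: 118 − 6q = 29 + 7q → q_m = 6.8462.
Price p_m = 118 − 3·6.8462 = 97.4614; MC(q_m) = 29 + 7·6.8462 = 76.9234.
Competitive q* = 8.9, so Δq = 2.0538; wedge = 97.4614 − 76.9234 = 20.538.
Welfare loss = ½ × 2.0538 × 20.538 = $21.09 thousand.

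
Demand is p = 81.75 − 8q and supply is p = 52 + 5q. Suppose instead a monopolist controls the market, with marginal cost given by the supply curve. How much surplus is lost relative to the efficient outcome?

4.94

Competitive equilibrium: 81.75 − 8q = 52 + 5q → q* = 2.2885, p* = 63.4423.
Marginal revenue: MR = 81.75 − 16q. Set MR = MC: 81.75 − 16q = 52 + 5q → q_m = 1.4167.
Price p_m = 81.75 − 8·1.4167 = 70.4164; MC(q_m) = 52 + 5·1.4167 = 59.0835.
Competitive q* = 2.2885, so Δq = 0.8718; wedge = 70.4164 − 59.0835 = 11.3329.
Welfare loss = ½ × 0.8718 × 11.3329 = 4.94.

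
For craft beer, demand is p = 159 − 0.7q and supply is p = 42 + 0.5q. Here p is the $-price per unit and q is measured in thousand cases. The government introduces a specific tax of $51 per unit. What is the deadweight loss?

$1083.75 thousand

Competitive equilibrium: 159 − 0.7q = 42 + 0.5q → q* = 97.5, p* = 90.75.
With the tax, the buyer price exceeds the seller price by 51: (159 − 0.7q) − (42 + 0.5q) = 51 → q' = 55.
Δq = 97.5 − 55 = 42.5; the wedge equals the tax, 51.
Welfare loss = ½ × 42.5 × 51 = $1083.75 thousand.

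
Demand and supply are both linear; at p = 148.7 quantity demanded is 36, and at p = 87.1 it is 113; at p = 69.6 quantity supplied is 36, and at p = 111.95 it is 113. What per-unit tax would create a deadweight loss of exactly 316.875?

29.25

Demand slope = (87.1 − 148.7)/(113 − 36) = −0.8, so p = 177.5 − 0.8q.
Supply slope = (111.95 − 69.6)/(113 − 36) = 0.55, so p = 49.8 + 0.55q.
Competitive equilibrium: 177.5 − 0.8q = 49.8 + 0.55q → q* = 94.5926, p* = 101.8259.
A tax t gives Δq = t/1.35 and wedge t, so DWL = t²/2.7.
t²/2.7 = 316.875 → t² = 855.5625 → t = 29.25.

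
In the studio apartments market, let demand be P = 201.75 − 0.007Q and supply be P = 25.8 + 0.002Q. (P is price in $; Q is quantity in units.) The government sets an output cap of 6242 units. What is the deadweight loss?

Competitive equilibrium: 201.75 − 0.007Q = 25.8 + 0.002Q → Q* = 19550, P* = 64.9.
At Q = 6242: demand price = 201.75 − 0.007·6242 = 158.056; supply price = 25.8 + 0.002·6242 = 38.284.
ΔQ = 19550 − 6242 = 13308; wedge = 158.056 − 38.284 = 119.772.
Welfare loss = ½ × 13308 × 119.772 = $796962.888.

$796962.888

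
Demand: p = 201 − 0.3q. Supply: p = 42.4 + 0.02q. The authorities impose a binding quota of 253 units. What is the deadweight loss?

9418.70

Competitive equilibrium: 201 − 0.3q = 42.4 + 0.02q → q* = 495.625, p* = 52.3125.
At q = 253: demand price = 201 − 0.3·253 = 125.1; supply price = 42.4 + 0.02·253 = 47.46.
Δq = 495.625 − 253 = 242.625; wedge = 125.1 − 47.46 = 77.64.
Deadweight loss = ½ × 242.625 × 77.64 = 9418.70.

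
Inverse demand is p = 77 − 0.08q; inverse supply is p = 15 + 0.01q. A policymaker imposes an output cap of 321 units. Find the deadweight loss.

6090.40

Competitive equilibrium: 77 − 0.08q = 15 + 0.01q → q* = 688.8889, p* = 21.8889.
At q = 321: demand price = 77 − 0.08·321 = 51.32; supply price = 15 + 0.01·321 = 18.21.
Δq = 688.8889 − 321 = 367.8889; wedge = 51.32 − 18.21 = 33.11.
DWL = ½ × 367.8889 × 33.11 = 6090.40.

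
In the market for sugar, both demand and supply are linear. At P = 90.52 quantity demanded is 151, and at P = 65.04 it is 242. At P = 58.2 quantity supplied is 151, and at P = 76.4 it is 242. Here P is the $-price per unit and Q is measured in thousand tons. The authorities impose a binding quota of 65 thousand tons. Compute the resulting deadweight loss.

$5642.67 thousand

Demand slope = (65.04 − 90.52)/(242 − 151) = −0.28, so P = 132.8 − 0.28Q.
Supply slope = (76.4 − 58.2)/(242 − 151) = 0.2, so P = 28 + 0.2Q.
Competitive equilibrium: 132.8 − 0.28Q = 28 + 0.2Q → Q* = 218.3333, P* = 71.6667.
At Q = 65: demand price = 132.8 − 0.28·65 = 114.6; supply price = 28 + 0.2·65 = 41.
ΔQ = 218.3333 − 65 = 153.3333; wedge = 114.6 − 41 = 73.6.
DWL = ½ × 153.3333 × 73.6 = $5642.67 thousand.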